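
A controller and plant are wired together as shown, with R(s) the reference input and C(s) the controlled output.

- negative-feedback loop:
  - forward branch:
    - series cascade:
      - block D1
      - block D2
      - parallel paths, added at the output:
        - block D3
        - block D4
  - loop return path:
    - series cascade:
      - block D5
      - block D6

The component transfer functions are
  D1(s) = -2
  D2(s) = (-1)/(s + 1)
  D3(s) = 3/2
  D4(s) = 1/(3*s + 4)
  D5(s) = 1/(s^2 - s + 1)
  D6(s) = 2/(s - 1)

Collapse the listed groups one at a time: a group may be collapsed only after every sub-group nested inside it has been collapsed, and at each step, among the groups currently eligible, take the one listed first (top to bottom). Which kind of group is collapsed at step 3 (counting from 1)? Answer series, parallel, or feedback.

Step 1 - parallel reduction of D3, D4
Step 2 - multiply D1, D2, (D3+D4) (series)
Step 3 - cascade D5, D6
Step 4 - feedback reduction of (D1*D2*(D3+D4)), (D5*D6)
The group at step 3 is a series group.

Final answer: series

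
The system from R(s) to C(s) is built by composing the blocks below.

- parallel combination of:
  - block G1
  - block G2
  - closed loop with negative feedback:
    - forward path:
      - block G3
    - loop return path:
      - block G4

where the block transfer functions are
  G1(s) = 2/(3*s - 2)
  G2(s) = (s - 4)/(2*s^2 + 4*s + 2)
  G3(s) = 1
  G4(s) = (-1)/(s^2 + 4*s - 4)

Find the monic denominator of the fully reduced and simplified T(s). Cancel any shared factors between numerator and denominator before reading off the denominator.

Reducing step by step:

[1] apply the feedback formula to G3, G4 -> (s^2 + 4*s - 4)/(s^2 + 4*s - 5)
[2] add G1, G2, [G3/(1+G3*G4)] (parallel) -> (6*s^5 + 39*s^4 + 28*s^3 - 91*s^2 + 70*s - 44)/(6*s^5 + 32*s^4 - 52*s^2 - 6*s + 20)
The result of step 2 is T(s) in lowest terms. Its denominator has leading coefficient 6; dividing the denominator through by 6 makes it monic.

Answer: s^5 + 16*s^4/3 - 26*s^2/3 - s + 10/3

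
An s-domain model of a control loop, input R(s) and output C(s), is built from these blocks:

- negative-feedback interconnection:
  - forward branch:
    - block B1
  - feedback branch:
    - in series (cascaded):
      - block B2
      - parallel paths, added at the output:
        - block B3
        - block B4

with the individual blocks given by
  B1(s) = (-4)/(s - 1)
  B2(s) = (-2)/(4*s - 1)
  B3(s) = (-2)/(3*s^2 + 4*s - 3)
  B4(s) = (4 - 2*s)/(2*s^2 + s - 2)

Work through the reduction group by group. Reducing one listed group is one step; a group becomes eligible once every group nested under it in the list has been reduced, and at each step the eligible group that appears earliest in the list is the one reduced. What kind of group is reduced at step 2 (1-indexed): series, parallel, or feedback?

1. sum the parallel branches B3, B4
2. series reduction of B2, (B3+B4)
3. reduce the feedback loop with forward B1 and return (B2*(B3+B4))
At step 2 the group reduced is series.

Therefore the answer is series.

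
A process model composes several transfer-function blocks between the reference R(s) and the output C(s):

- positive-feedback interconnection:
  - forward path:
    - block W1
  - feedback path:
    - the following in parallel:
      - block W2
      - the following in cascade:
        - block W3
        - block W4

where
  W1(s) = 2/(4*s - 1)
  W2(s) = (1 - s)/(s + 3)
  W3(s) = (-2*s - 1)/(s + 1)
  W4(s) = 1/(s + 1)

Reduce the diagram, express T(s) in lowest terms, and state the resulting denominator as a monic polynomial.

[1] reduce the series chain W3, W4 = (-2*s - 1)/(s^2 + 2*s + 1)
[2] reduce the parallel group W2, (W3*W4) = (-s^3 - 3*s^2 - 6*s - 2)/(s^3 + 5*s^2 + 7*s + 3)
[3] feedback reduction of W1, (W2+(W3*W4)) = (2*s^3 + 10*s^2 + 14*s + 6)/(4*s^4 + 21*s^3 + 29*s^2 + 17*s + 1)
The result of step 3 is T(s) in lowest terms. Its denominator has leading coefficient 4; dividing the denominator through by 4 makes it monic.

Therefore the answer is s^4 + 21*s^3/4 + 29*s^2/4 + 17*s/4 + 1/4.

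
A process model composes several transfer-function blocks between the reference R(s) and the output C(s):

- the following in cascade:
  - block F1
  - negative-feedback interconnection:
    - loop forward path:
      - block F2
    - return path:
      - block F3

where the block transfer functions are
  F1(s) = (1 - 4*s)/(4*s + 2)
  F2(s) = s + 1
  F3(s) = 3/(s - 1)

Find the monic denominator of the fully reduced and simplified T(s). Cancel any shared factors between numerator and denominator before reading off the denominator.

Step 1: reduce the feedback loop with forward F2 and return F3, giving (s^2 - 1)/(4*s + 2)
Step 2: series reduction of F1, [F2/(1+F2*F3)], giving (-4*s^3 + s^2 + 4*s - 1)/(16*s^2 + 16*s + 4)
T(s) is the step-2 result (common factors already cancelled). Leading coefficient of the denominator: 16. Divide through by 16 for the monic polynomial.

Therefore the answer is s^2 + s + 1/4.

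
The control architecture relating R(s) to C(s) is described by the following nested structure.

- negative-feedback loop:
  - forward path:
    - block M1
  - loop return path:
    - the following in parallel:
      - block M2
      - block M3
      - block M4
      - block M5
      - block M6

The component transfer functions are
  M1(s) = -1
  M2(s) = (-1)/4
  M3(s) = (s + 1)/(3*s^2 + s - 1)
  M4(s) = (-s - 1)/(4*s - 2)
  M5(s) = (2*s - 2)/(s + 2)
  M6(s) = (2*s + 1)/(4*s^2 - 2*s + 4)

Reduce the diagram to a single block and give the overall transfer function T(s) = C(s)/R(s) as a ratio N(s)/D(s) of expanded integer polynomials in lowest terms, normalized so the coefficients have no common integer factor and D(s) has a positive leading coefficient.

The answer is (48*s^6 + 64*s^5 - 36*s^4 + 68*s^3 - 4*s^2 - 48*s + 16)/(24*s^6 - 234*s^5 + 229*s^4 - 131*s^3 - 111*s^2 + 146*s - 40).

Reasoning:
1. combine M2, M3, M4, M5, M6 in parallel = (72*s^6 - 170*s^5 + 193*s^4 - 63*s^3 - 115*s^2 + 98*s - 24)/(48*s^6 + 64*s^5 - 36*s^4 + 68*s^3 - 4*s^2 - 48*s + 16)
2. apply the feedback formula to M1, (M2+M3+M4+M5+M6), which is the overall transfer function T(s) = C(s)/R(s) in lowest terms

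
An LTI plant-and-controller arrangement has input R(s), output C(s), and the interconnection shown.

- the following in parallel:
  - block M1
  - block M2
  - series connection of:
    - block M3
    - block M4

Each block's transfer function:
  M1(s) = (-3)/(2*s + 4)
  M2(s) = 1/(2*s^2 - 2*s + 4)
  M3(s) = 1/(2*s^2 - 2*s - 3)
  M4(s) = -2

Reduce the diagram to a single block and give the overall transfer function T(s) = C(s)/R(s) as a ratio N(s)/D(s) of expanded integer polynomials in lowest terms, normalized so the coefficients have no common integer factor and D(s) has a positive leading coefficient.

1. combine M3, M4 in series, giving (-2)/(2*s^2 - 2*s - 3)
2. parallel reduction of M1, M2, (M3*M4): this yields T(s), and no further normalization is needed

Hence the answer: (-6*s^4 + 10*s^3 - 11*s^2 - 4*s - 4)/(4*s^5 - 10*s^3 + 10*s^2 - 16*s - 24)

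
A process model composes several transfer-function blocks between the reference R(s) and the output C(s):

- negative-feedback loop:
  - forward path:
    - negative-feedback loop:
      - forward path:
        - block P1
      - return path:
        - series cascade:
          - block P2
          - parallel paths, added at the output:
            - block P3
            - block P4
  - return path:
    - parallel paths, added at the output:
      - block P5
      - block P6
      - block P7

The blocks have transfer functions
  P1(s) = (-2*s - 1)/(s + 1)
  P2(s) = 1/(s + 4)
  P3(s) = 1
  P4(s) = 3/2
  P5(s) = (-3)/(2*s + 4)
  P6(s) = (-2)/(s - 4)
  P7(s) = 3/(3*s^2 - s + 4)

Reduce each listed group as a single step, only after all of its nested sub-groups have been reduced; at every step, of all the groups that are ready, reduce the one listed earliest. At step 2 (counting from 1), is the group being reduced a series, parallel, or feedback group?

Answer: series

Working:
Step 1: reduce the parallel group P3, P4
Step 2: multiply P2, (P3+P4) (series)
Step 3: reduce the feedback loop with forward P1 and return (P2*(P3+P4))
Step 4: add P5, P6, P7 (parallel)
Step 5: collapse the loop ([P1/(1+P1*(P2*(P3+P4)))] forward, (P5+P6+P7) return)
Step 2: series.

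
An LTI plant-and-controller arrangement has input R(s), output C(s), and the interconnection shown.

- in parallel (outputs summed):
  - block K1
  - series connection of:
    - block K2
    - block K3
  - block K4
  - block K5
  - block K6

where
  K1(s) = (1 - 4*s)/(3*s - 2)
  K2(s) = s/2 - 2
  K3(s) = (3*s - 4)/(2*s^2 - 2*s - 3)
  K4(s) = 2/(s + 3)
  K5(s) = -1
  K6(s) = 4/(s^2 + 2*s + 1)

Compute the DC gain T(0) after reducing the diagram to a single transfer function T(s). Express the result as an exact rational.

Reducing step by step:

[1] reduce the series chain K2, K3 gives (3*s^2 - 16*s + 16)/(4*s^2 - 4*s - 6)
[2] combine K1, (K2*K3), K4, K5, K6 in parallel gives (-19*s^6 - 85*s^5 - 37*s^4 + 333*s^3 + 142*s^2 - 64*s + 18)/(12*s^6 + 40*s^5 - 26*s^4 - 142*s^3 - 70*s^2 + 54*s + 36)
The step-2 result is T(s). Setting s = 0: T(0) = 18/36 = 1/2.

Answer: 1/2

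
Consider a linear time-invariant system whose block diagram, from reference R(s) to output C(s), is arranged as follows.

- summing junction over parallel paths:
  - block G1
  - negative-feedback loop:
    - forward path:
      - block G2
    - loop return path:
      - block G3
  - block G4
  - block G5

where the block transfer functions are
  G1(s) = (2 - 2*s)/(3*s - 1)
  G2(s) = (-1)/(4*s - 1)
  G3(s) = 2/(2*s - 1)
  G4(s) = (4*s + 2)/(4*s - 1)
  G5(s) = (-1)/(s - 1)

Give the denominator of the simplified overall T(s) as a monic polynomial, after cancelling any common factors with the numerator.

(1) feedback reduction of G2, G3 gives (1 - 2*s)/(8*s^2 - 6*s - 1)
(2) add G1, [G2/(1+G2*G3)], G4, G5 (parallel) gives (32*s^5 - 80*s^4 - 2*s^3 + 47*s^2 + s - 4)/(96*s^5 - 224*s^4 + 166*s^3 - 37*s^2 - 2*s + 1)
T(s) is the step-2 result (common factors already cancelled). Leading coefficient of the denominator: 96. Divide through by 96 for the monic polynomial.

Final answer: s^5 - 7*s^4/3 + 83*s^3/48 - 37*s^2/96 - s/48 + 1/96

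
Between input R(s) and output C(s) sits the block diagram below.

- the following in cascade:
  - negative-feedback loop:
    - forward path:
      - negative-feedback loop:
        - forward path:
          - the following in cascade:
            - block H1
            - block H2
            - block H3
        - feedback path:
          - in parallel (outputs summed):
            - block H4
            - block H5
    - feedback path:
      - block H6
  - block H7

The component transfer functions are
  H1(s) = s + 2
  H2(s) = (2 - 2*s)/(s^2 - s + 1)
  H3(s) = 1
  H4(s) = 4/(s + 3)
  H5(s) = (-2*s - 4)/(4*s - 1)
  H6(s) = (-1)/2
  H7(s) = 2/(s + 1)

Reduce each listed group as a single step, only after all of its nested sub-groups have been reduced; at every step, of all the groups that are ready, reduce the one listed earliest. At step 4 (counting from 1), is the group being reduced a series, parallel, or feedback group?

Step 1. series reduction of H1, H2, H3
Step 2. sum the parallel branches H4, H5
Step 3. feedback reduction of (H1*H2*H3), (H4+H5)
Step 4. feedback reduction of [(H1*H2*H3)/(1+(H1*H2*H3)*(H4+H5))], H6
Step 5. reduce the series chain [[(H1*H2*H3)/(1+(H1*H2*H3)*(H4+H5))]/(1+[(H1*H2*H3)/(1+(H1*H2*H3)*(H4+H5))]*H6)], H7
Step 4: feedback.

Answer: feedback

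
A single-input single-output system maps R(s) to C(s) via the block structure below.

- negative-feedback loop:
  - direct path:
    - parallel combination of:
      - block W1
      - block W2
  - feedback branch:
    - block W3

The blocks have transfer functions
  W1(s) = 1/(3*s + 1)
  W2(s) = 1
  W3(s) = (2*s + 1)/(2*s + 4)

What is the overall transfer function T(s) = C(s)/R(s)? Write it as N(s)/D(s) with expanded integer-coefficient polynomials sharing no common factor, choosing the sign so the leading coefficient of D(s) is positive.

Step 1 - add W1, W2 (parallel) -> (3*s + 2)/(3*s + 1)
Step 2 - feedback reduction of (W1+W2), W3, which is the overall transfer function T(s) = C(s)/R(s) in lowest terms

Therefore the answer is (6*s^2 + 16*s + 8)/(12*s^2 + 21*s + 6).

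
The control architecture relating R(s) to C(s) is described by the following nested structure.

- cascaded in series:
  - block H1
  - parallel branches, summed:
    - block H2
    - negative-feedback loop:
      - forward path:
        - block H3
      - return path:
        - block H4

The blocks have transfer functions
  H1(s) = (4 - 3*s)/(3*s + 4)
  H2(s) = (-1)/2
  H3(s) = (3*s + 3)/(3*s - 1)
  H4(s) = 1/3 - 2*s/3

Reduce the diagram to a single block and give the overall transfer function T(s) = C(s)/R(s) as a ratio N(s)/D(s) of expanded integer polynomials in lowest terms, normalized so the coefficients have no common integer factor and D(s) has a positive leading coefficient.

Reducing step by step:

1. collapse the loop (H3 forward, H4 return) -> (-3*s - 3)/(2*s^2 - 2*s)
2. parallel reduction of H2, [H3/(1+H3*H4)] -> (-s^2 - 2*s - 3)/(2*s^2 - 2*s)
3. cascade H1, (H2+[H3/(1+H3*H4)]): this yields T(s), and no further normalization is needed

Answer: (3*s^3 + 2*s^2 + s - 12)/(6*s^3 + 2*s^2 - 8*s)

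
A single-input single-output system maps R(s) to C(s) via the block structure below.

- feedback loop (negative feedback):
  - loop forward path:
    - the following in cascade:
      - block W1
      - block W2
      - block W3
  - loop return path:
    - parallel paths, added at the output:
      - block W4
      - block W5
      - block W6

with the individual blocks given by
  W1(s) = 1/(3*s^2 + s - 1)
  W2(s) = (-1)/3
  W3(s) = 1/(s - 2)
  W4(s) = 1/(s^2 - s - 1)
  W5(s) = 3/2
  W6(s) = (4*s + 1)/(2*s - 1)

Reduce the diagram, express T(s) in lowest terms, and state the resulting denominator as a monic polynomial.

Step 1. multiply W1, W2, W3 (series), giving (-1)/(9*s^3 - 15*s^2 - 9*s + 6)
Step 2. parallel reduction of W4, W5, W6, giving (14*s^3 - 15*s^2 - 9*s - 1)/(4*s^3 - 6*s^2 - 2*s + 2)
Step 3. apply the feedback formula to (W1*W2*W3), (W4+W5+W6), giving (-4*s^3 + 6*s^2 + 2*s - 2)/(36*s^6 - 114*s^5 + 36*s^4 + 112*s^3 - 33*s^2 - 21*s + 13)
The result of step 3 is T(s) in lowest terms. Its denominator has leading coefficient 36; dividing the denominator through by 36 makes it monic.

Answer: s^6 - 19*s^5/6 + s^4 + 28*s^3/9 - 11*s^2/12 - 7*s/12 + 13/36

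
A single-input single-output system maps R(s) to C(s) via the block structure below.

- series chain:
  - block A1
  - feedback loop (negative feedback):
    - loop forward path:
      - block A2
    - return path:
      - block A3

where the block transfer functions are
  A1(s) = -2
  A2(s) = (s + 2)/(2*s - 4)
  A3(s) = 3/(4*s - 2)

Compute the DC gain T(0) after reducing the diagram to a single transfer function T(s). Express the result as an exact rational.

The answer is 4/7.

Reasoning:
[1] reduce the feedback loop with forward A2 and return A3; result (4*s^2 + 6*s - 4)/(8*s^2 - 17*s + 14)
[2] reduce the series chain A1, [A2/(1+A2*A3)]; result (-8*s^2 - 12*s + 8)/(8*s^2 - 17*s + 14)
DC gain: substitute s = 0 into T(s) from step 2: T(0) = 8/14 = 4/7.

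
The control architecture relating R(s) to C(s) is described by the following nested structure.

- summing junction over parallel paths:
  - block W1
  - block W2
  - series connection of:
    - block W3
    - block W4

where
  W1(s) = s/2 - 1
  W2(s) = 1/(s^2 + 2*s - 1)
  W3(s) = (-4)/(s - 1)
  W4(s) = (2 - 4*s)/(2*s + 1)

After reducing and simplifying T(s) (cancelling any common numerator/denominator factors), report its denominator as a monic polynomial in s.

Step 1. combine W3, W4 in series; result (16*s - 8)/(2*s^2 - s - 1)
Step 2. parallel reduction of W1, W2, (W3*W4); result (2*s^5 - s^4 + 21*s^3 + 61*s^2 - 63*s + 12)/(4*s^4 + 6*s^3 - 10*s^2 - 2*s + 2)
T(s) is the step-2 result (common factors already cancelled). Leading coefficient of the denominator: 4. Divide through by 4 for the monic polynomial.

Final answer: s^4 + 3*s^3/2 - 5*s^2/2 - s/2 + 1/2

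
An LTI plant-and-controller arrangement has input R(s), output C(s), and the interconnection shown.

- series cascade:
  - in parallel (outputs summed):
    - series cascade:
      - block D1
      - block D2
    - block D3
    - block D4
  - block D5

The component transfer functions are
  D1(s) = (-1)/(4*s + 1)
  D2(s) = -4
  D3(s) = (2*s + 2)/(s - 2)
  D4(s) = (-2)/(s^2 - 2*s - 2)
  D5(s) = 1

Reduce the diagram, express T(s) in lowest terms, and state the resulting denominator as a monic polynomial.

(1) series reduction of D1, D2 = 4/(4*s + 1)
(2) reduce the parallel group (D1*D2), D3, D4 = (8*s^4 - 2*s^3 - 58*s^2 - 2*s + 16)/(4*s^4 - 15*s^3 + 4*s^2 + 18*s + 4)
(3) series reduction of ((D1*D2)+D3+D4), D5 = (8*s^4 - 2*s^3 - 58*s^2 - 2*s + 16)/(4*s^4 - 15*s^3 + 4*s^2 + 18*s + 4)
Step 3 gives the fully reduced T(s), with no common factor left to cancel. The denominator's leading coefficient is 4, so divide each of its coefficients by 4 to get the monic form.

Therefore the answer is s^4 - 15*s^3/4 + s^2 + 9*s/2 + 1.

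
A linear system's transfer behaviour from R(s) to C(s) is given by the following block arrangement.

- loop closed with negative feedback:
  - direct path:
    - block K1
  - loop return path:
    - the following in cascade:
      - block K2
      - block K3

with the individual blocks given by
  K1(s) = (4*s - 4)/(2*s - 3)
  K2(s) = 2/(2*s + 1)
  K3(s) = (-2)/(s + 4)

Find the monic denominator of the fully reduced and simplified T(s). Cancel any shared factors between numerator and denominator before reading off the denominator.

1. cascade K2, K3 -> (-4)/(2*s^2 + 9*s + 4)
2. close the feedback loop around K1, (K2*K3) -> (8*s^3 + 28*s^2 - 20*s - 16)/(4*s^3 + 12*s^2 - 35*s + 4)
Step 2 gives the fully reduced T(s), with no common factor left to cancel. The denominator's leading coefficient is 4, so divide each of its coefficients by 4 to get the monic form.

Hence the answer: s^3 + 3*s^2 - 35*s/4 + 1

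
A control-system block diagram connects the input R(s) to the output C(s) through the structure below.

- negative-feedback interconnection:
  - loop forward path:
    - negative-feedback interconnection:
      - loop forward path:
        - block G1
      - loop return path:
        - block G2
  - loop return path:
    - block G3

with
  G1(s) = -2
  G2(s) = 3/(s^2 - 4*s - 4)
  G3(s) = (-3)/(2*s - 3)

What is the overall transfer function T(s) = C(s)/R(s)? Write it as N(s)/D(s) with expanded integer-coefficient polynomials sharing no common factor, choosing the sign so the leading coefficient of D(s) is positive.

(1) apply the feedback formula to G1, G2: (-2*s^2 + 8*s + 8)/(s^2 - 4*s - 10)
(2) collapse the loop ([G1/(1+G1*G2)] forward, G3 return), which is the overall transfer function T(s) = C(s)/R(s) in lowest terms

Final answer: (-4*s^3 + 22*s^2 - 8*s - 24)/(2*s^3 - 5*s^2 - 32*s + 6)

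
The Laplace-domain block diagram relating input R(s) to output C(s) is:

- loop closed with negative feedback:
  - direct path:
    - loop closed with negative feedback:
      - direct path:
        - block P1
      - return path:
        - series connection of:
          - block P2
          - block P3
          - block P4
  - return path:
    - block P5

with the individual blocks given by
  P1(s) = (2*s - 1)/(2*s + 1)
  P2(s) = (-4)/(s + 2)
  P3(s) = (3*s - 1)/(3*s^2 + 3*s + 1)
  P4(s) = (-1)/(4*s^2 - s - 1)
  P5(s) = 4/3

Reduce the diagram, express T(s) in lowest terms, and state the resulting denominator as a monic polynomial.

Step 1. series reduction of P2, P3, P4 -> (12*s - 4)/(12*s^5 + 33*s^4 + 16*s^3 - 8*s^2 - 9*s - 2)
Step 2. collapse the loop (P1 forward, (P2*P3*P4) return) -> (24*s^6 + 54*s^5 - s^4 - 32*s^3 - 10*s^2 + 5*s + 2)/(24*s^6 + 78*s^5 + 65*s^4 - 2*s^2 - 33*s + 2)
Step 3. collapse the loop ([P1/(1+P1*(P2*P3*P4))] forward, P5 return) -> (72*s^6 + 162*s^5 - 3*s^4 - 96*s^3 - 30*s^2 + 15*s + 6)/(168*s^6 + 450*s^5 + 191*s^4 - 128*s^3 - 46*s^2 - 79*s + 14)
T(s) is the step-3 result (common factors already cancelled). Leading coefficient of the denominator: 168. Divide through by 168 for the monic polynomial.

Answer: s^6 + 75*s^5/28 + 191*s^4/168 - 16*s^3/21 - 23*s^2/84 - 79*s/168 + 1/12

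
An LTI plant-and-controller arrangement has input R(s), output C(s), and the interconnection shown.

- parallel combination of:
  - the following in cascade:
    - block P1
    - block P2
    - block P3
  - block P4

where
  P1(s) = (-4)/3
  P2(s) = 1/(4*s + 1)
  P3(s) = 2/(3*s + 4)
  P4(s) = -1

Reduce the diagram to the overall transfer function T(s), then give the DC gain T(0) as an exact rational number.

1. series reduction of P1, P2, P3, giving (-8)/(36*s^2 + 57*s + 12)
2. combine (P1*P2*P3), P4 in parallel, giving (-36*s^2 - 57*s - 20)/(36*s^2 + 57*s + 12)
The step-2 result is T(s). Setting s = 0: T(0) = -20/12 = -5/3.

Therefore the answer is -5/3.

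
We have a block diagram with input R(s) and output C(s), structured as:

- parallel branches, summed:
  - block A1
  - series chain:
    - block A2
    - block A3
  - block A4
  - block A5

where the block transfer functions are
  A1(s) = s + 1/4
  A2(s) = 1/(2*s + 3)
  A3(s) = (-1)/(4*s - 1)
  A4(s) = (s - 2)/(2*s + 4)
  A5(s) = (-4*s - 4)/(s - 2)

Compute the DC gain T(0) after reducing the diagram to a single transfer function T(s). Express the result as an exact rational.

[1] cascade A2, A3, giving (-1)/(8*s^2 + 10*s - 3)
[2] sum the parallel branches A1, (A2*A3), A4, A5, giving (32*s^5 - 64*s^4 - 718*s^3 - 909*s^2 - 64*s + 100)/(32*s^4 + 40*s^3 - 140*s^2 - 160*s + 48)
The step-2 result is T(s). Setting s = 0: T(0) = 100/48 = 25/12.

Answer: 25/12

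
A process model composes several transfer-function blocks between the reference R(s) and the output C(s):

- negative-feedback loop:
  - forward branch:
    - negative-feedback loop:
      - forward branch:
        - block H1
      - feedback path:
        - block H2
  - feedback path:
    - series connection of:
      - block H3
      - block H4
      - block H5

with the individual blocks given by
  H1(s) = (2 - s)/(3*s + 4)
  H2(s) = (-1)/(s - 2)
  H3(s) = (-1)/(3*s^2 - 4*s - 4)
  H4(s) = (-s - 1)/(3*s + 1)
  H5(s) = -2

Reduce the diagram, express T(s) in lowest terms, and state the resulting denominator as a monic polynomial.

Step 1 - reduce the feedback loop with forward H1 and return H2, giving (2 - s)/(3*s + 5)
Step 2 - reduce the series chain H3, H4, H5, giving (-2*s - 2)/(9*s^3 - 9*s^2 - 16*s - 4)
Step 3 - collapse the loop ([H1/(1+H1*H2)] forward, (H3*H4*H5) return), giving (-9*s^3 + 9*s^2 + 16*s + 4)/(27*s^3 + 72*s^2 + 53*s + 12)
Step 3 gives the fully reduced T(s), with no common factor left to cancel. The denominator's leading coefficient is 27, so divide each of its coefficients by 27 to get the monic form.

Therefore the answer is s^3 + 8*s^2/3 + 53*s/27 + 4/9.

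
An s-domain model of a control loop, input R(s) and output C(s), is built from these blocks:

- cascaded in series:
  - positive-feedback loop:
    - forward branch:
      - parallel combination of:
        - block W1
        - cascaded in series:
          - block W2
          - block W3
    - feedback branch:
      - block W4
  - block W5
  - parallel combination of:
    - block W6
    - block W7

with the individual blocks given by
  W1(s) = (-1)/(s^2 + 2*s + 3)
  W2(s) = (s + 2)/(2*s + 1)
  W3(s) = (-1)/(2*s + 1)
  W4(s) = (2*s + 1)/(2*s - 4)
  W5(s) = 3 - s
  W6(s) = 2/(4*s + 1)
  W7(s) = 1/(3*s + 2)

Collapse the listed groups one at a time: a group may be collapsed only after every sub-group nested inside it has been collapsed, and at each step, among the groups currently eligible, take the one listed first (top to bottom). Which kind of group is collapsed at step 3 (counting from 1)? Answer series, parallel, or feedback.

1. combine W2, W3 in series
2. add W1, (W2*W3) (parallel)
3. reduce the feedback loop with forward (W1+(W2*W3)) and return W4
4. add W6, W7 (parallel)
5. reduce the series chain [(W1+(W2*W3))/(1-(W1+(W2*W3))*W4)], W5, (W6+W7)
At step 3 the group reduced is feedback.

Answer: feedback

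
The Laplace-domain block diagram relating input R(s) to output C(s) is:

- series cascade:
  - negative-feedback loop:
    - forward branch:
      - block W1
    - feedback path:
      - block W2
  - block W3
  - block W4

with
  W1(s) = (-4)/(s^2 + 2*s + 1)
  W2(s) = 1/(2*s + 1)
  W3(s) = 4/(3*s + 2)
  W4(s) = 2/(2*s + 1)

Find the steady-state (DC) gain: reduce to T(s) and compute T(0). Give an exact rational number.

Step 1. reduce the feedback loop with forward W1 and return W2 gives (-8*s - 4)/(2*s^3 + 5*s^2 + 4*s - 3)
Step 2. series reduction of [W1/(1+W1*W2)], W3, W4 gives (-32)/(6*s^4 + 19*s^3 + 22*s^2 - s - 6)
That last expression is T(s); at s = 0 only the constant terms survive, so T(0) = -32/(-6) = 16/3.

Hence the answer: 16/3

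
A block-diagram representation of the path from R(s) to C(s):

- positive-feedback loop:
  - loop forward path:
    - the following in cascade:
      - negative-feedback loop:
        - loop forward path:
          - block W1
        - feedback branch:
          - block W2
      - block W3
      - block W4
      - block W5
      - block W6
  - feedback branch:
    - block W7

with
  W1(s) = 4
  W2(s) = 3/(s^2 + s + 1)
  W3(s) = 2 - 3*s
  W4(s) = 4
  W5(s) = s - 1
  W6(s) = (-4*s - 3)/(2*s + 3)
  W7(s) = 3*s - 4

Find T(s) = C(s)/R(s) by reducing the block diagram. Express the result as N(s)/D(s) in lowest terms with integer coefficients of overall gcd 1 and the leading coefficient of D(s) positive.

Answer: (-192*s^5 - 16*s^4 + 96*s^3 + 192*s^2 + 16*s - 96)/(576*s^6 - 720*s^5 - 352*s^4 - 194*s^3 + 715*s^2 + 323*s - 423)

Working:
Step 1: close the feedback loop around W1, W2 -> (4*s^2 + 4*s + 4)/(s^2 + s + 13)
Step 2: series reduction of [W1/(1+W1*W2)], W3, W4, W5, W6 -> (192*s^5 + 16*s^4 - 96*s^3 - 192*s^2 - 16*s + 96)/(2*s^3 + 5*s^2 + 29*s + 39)
Step 3: reduce the feedback loop with forward ([W1/(1+W1*W2)]*W3*W4*W5*W6) and return W7: this yields T(s), and no further normalization is needed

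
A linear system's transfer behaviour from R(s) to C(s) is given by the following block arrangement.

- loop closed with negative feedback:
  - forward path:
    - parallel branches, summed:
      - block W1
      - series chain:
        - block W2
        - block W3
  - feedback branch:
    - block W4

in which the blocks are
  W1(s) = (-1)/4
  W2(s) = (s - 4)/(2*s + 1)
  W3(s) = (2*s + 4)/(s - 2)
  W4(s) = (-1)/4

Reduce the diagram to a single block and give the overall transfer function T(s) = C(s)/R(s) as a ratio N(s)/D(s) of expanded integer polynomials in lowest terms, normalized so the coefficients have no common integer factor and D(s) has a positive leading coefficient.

(1) series reduction of W2, W3 gives (2*s^2 - 4*s - 16)/(2*s^2 - 3*s - 2)
(2) sum the parallel branches W1, (W2*W3) gives (6*s^2 - 13*s - 62)/(8*s^2 - 12*s - 8)
(3) collapse the loop ((W1+(W2*W3)) forward, W4 return), giving the overall T(s)

Hence the answer: (24*s^2 - 52*s - 248)/(26*s^2 - 35*s + 30)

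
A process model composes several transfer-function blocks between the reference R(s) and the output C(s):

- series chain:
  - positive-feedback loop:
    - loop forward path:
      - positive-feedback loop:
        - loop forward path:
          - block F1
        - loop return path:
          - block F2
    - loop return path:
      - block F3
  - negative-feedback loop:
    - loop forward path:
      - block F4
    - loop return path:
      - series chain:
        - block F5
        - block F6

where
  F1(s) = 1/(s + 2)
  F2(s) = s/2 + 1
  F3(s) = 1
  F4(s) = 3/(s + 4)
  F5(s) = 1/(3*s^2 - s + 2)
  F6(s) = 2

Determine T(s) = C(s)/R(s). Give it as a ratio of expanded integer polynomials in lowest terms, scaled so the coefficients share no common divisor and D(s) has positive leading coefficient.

Step 1 - reduce the feedback loop with forward F1 and return F2 gives 2/(s + 2)
Step 2 - apply the feedback formula to [F1/(1-F1*F2)], F3 gives 2/s
Step 3 - cascade F5, F6 gives 2/(3*s^2 - s + 2)
Step 4 - reduce the feedback loop with forward F4 and return (F5*F6) gives (9*s^2 - 3*s + 6)/(3*s^3 + 11*s^2 - 2*s + 14)
Step 5 - cascade [[F1/(1-F1*F2)]/(1-[F1/(1-F1*F2)]*F3)], [F4/(1+F4*(F5*F6))], which is the overall transfer function T(s) = C(s)/R(s) in lowest terms

Answer: (18*s^2 - 6*s + 12)/(3*s^4 + 11*s^3 - 2*s^2 + 14*s)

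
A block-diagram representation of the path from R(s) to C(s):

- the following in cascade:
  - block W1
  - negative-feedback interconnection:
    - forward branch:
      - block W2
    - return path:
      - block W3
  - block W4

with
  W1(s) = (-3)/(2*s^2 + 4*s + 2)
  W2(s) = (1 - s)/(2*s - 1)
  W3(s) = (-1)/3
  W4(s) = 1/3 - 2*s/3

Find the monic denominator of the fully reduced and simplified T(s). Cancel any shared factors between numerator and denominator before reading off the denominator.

Step 1: collapse the loop (W2 forward, W3 return); result (3 - 3*s)/(7*s - 4)
Step 2: cascade W1, [W2/(1+W2*W3)], W4; result (-6*s^2 + 9*s - 3)/(14*s^3 + 20*s^2 - 2*s - 8)
Step 2 gives the fully reduced T(s), with no common factor left to cancel. The denominator's leading coefficient is 14, so divide each of its coefficients by 14 to get the monic form.

Hence the answer: s^3 + 10*s^2/7 - s/7 - 4/7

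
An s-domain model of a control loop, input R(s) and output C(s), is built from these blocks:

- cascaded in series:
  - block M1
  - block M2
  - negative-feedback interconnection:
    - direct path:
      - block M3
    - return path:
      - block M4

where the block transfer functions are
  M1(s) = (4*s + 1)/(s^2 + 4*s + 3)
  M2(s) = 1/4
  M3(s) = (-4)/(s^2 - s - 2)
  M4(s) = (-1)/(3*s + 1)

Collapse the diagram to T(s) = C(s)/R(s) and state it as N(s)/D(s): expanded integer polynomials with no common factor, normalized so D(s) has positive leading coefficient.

[1] collapse the loop (M3 forward, M4 return) -> (-12*s - 4)/(3*s^3 - 2*s^2 - 7*s + 2)
[2] multiply M1, M2, [M3/(1+M3*M4)] (series): this yields T(s), and no further normalization is needed

Answer: (-12*s^2 - 7*s - 1)/(3*s^5 + 10*s^4 - 6*s^3 - 32*s^2 - 13*s + 6)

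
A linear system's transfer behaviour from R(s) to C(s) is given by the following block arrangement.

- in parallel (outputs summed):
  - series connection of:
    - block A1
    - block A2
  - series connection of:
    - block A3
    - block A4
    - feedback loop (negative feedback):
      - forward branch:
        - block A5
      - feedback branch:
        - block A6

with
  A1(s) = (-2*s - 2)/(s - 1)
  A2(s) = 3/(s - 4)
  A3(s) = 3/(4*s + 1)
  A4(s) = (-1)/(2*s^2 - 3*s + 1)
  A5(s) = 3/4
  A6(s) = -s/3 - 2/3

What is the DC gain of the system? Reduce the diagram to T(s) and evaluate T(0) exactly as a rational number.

Reducing step by step:

Step 1. multiply A1, A2 (series) = (-6*s - 6)/(s^2 - 5*s + 4)
Step 2. apply the feedback formula to A5, A6 = (-3)/(s - 2)
Step 3. multiply A3, A4, [A5/(1+A5*A6)] (series) = 9/(8*s^4 - 26*s^3 + 21*s^2 - s - 2)
Step 4. parallel reduction of (A1*A2), (A3*A4*[A5/(1+A5*A6)]) = (-48*s^4 + 60*s^3 + 90*s^2 - 21*s - 48)/(8*s^5 - 58*s^4 + 125*s^3 - 85*s^2 + 2*s + 8)
DC gain: substitute s = 0 into T(s) from step 4: T(0) = -48/8 = -6.

Answer: -6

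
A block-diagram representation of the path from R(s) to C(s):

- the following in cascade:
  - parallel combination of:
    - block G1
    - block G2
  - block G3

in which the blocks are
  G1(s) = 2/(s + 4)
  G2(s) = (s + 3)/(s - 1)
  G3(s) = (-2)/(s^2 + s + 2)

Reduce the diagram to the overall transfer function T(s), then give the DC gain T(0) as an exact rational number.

First reduce the diagram to T(s).

Step 1: reduce the parallel group G1, G2, giving (s^2 + 9*s + 10)/(s^2 + 3*s - 4)
Step 2: reduce the series chain (G1+G2), G3, giving (-2*s^2 - 18*s - 20)/(s^4 + 4*s^3 + s^2 + 2*s - 8)
Evaluating the step-2 result (the overall T(s)) at s = 0 gives T(0) = -20/(-8) = 5/2.

Answer: 5/2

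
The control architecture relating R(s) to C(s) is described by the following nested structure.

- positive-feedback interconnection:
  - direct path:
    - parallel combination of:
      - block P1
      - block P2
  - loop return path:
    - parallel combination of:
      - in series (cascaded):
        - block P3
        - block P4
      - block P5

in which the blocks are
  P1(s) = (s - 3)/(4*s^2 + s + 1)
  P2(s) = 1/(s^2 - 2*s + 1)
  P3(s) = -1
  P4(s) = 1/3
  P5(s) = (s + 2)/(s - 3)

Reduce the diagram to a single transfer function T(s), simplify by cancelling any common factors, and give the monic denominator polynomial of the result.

Reducing step by step:

Step 1 - parallel reduction of P1, P2 gives (s^3 - s^2 + 8*s - 2)/(4*s^4 - 7*s^3 + 3*s^2 - s + 1)
Step 2 - cascade P3, P4 gives (-1)/3
Step 3 - combine (P3*P4), P5 in parallel gives (2*s + 9)/(3*s - 9)
Step 4 - close the feedback loop around (P1+P2), ((P3*P4)+P5) gives (3*s^4 - 12*s^3 + 33*s^2 - 78*s + 18)/(12*s^5 - 59*s^4 + 65*s^3 - 37*s^2 - 56*s + 9)
T(s) is the step-4 result (common factors already cancelled). Leading coefficient of the denominator: 12. Divide through by 12 for the monic polynomial.

Answer: s^5 - 59*s^4/12 + 65*s^3/12 - 37*s^2/12 - 14*s/3 + 3/4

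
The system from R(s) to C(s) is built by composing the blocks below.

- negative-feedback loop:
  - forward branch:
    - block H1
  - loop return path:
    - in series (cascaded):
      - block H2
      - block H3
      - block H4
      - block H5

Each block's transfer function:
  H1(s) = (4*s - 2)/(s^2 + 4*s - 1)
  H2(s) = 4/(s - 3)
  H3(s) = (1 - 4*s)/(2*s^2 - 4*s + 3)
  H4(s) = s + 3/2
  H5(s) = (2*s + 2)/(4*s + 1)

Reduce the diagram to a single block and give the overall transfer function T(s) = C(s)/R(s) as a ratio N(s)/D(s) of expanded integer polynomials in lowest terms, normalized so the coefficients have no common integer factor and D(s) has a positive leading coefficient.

Answer: (32*s^5 - 168*s^4 + 276*s^3 - 184*s^2 + 6*s + 18)/(8*s^6 - 6*s^5 - 238*s^4 - 7*s^3 - 111*s^2 + 89*s - 15)

Working:
1. cascade H2, H3, H4, H5, giving (-32*s^3 - 72*s^2 - 28*s + 12)/(8*s^4 - 38*s^3 + 50*s^2 - 21*s - 9)
2. close the feedback loop around H1, (H2*H3*H4*H5), which is the overall transfer function T(s) = C(s)/R(s) in lowest terms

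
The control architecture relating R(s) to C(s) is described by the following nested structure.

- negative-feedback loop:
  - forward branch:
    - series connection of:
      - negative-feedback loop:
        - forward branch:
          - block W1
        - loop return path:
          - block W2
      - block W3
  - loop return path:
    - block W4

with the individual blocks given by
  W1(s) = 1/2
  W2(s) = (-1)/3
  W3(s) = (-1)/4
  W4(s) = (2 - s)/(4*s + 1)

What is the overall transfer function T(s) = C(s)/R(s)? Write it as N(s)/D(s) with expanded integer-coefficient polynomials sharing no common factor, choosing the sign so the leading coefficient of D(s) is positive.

Reducing step by step:

(1) apply the feedback formula to W1, W2; result 3/5
(2) multiply [W1/(1+W1*W2)], W3 (series); result (-3)/20
(3) close the feedback loop around ([W1/(1+W1*W2)]*W3), W4 - this is the overall T(s), already in the required normalized form

Answer: (-12*s - 3)/(83*s + 14)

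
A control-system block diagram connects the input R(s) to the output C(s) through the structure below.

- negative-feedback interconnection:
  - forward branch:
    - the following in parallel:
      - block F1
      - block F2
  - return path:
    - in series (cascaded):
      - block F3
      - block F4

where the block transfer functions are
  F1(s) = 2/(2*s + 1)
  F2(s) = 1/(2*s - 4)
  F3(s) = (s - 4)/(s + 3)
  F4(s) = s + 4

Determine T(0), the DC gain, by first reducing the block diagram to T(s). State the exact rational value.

Step 1. combine F1, F2 in parallel; result (6*s - 7)/(4*s^2 - 6*s - 4)
Step 2. combine F3, F4 in series; result (s^2 - 16)/(s + 3)
Step 3. collapse the loop ((F1+F2) forward, (F3*F4) return); result (6*s^2 + 11*s - 21)/(10*s^3 - s^2 - 118*s + 100)
Step 3 gives the overall T(s). Then T(0) = -21/100.

Therefore the answer is -21/100.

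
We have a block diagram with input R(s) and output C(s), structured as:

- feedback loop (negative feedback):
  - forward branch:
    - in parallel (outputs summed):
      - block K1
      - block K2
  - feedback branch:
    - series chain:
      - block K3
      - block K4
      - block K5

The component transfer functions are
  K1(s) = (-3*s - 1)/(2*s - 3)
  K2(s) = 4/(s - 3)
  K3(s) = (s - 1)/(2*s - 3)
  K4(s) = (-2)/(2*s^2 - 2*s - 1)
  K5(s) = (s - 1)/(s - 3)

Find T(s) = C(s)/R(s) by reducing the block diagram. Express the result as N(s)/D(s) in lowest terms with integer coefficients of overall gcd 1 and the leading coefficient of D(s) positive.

(1) combine K1, K2 in parallel = (-3*s^2 + 16*s - 9)/(2*s^2 - 9*s + 9)
(2) series reduction of K3, K4, K5 = (-2*s^2 + 4*s - 2)/(4*s^4 - 22*s^3 + 34*s^2 - 9*s - 9)
(3) feedback reduction of (K1+K2), (K3*K4*K5), which is the overall transfer function T(s) = C(s)/R(s) in lowest terms

Answer: (-12*s^6 + 130*s^5 - 490*s^4 + 769*s^3 - 423*s^2 - 63*s + 81)/(8*s^6 - 80*s^5 + 308*s^4 - 566*s^3 + 457*s^2 - 68*s - 63)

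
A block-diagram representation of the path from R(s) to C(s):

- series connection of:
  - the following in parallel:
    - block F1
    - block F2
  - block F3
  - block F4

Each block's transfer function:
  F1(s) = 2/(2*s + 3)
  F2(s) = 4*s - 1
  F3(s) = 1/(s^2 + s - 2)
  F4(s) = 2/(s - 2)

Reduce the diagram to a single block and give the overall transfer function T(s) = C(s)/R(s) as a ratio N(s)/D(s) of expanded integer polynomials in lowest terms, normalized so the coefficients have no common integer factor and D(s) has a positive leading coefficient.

Step 1 - add F1, F2 (parallel): (8*s^2 + 10*s - 1)/(2*s + 3)
Step 2 - combine (F1+F2), F3, F4 in series, giving the overall T(s)

Final answer: (16*s^2 + 20*s - 2)/(2*s^4 + s^3 - 11*s^2 - 4*s + 12)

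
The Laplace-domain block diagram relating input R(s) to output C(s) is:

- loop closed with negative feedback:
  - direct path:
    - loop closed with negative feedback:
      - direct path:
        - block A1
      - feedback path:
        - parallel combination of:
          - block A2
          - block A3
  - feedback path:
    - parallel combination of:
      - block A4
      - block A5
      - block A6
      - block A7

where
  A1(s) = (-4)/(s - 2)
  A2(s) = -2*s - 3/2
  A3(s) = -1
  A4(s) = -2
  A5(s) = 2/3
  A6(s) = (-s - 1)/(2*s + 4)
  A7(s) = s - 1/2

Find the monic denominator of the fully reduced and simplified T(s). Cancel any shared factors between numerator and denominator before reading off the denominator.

Step 1: add A2, A3 (parallel) -> -2*s - 5/2
Step 2: collapse the loop (A1 forward, (A2+A3) return) -> (-4)/(9*s + 8)
Step 3: sum the parallel branches A4, A5, A6, A7 -> (6*s^2 - 2*s - 25)/(6*s + 12)
Step 4: close the feedback loop around [A1/(1+A1*(A2+A3))], (A4+A5+A6+A7) -> (-12*s - 24)/(15*s^2 + 82*s + 98)
Step 4 gives the fully reduced T(s), with no common factor left to cancel. The denominator's leading coefficient is 15, so divide each of its coefficients by 15 to get the monic form.

Final answer: s^2 + 82*s/15 + 98/15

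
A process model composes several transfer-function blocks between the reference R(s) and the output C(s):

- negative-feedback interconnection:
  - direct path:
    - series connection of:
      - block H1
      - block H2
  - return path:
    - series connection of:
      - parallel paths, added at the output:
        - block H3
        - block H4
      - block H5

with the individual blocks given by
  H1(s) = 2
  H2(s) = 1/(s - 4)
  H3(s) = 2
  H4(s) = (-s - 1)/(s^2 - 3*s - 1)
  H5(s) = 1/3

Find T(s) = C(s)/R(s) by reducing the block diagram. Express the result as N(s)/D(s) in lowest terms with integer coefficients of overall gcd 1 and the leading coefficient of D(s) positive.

Answer: (6*s^2 - 18*s - 6)/(3*s^3 - 17*s^2 + 19*s + 6)

Working:
Step 1. series reduction of H1, H2 gives 2/(s - 4)
Step 2. sum the parallel branches H3, H4 gives (2*s^2 - 7*s - 3)/(s^2 - 3*s - 1)
Step 3. multiply (H3+H4), H5 (series) gives (2*s^2 - 7*s - 3)/(3*s^2 - 9*s - 3)
Step 4. close the feedback loop around (H1*H2), ((H3+H4)*H5): this yields T(s), and no further normalization is needed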